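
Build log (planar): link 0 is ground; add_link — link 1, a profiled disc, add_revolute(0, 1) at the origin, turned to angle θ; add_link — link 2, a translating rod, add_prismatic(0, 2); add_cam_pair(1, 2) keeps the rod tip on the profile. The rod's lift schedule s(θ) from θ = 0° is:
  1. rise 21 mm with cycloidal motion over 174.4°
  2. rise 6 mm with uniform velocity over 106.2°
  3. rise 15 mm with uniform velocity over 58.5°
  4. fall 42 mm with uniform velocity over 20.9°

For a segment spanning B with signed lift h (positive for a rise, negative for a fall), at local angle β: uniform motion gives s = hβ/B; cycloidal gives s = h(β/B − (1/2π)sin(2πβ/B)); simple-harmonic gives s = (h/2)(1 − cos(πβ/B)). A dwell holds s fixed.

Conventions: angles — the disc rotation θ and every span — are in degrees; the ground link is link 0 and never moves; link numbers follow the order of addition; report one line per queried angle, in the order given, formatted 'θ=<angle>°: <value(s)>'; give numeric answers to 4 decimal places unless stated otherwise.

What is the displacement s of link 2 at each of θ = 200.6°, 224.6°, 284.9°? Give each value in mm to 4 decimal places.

seg 1 [0°–174.4°] cycloidal, h=21: full span → s += 21 → s = 21.0000
seg 2 [174.4°–280.6°] uniform, h=6: θ=200.6° here. β=26.2, B=106.2. 6·26.2/106.2 = 1.4802 → s = 22.4802
seg 2 [174.4°–280.6°] uniform, h=6: θ=224.6° here. β=50.2, B=106.2. 6·50.2/106.2 = 2.8362 → s = 23.8362
seg 2 [174.4°–280.6°] uniform, h=6: full span → s += 6 → s = 27.0000
seg 3 [280.6°–339.1°] uniform, h=15: θ=284.9° here. β=4.3, B=58.5. 15·4.3/58.5 = 1.1026 → s = 28.1026

θ=200.6°: 22.4802
θ=224.6°: 23.8362
θ=284.9°: 28.1026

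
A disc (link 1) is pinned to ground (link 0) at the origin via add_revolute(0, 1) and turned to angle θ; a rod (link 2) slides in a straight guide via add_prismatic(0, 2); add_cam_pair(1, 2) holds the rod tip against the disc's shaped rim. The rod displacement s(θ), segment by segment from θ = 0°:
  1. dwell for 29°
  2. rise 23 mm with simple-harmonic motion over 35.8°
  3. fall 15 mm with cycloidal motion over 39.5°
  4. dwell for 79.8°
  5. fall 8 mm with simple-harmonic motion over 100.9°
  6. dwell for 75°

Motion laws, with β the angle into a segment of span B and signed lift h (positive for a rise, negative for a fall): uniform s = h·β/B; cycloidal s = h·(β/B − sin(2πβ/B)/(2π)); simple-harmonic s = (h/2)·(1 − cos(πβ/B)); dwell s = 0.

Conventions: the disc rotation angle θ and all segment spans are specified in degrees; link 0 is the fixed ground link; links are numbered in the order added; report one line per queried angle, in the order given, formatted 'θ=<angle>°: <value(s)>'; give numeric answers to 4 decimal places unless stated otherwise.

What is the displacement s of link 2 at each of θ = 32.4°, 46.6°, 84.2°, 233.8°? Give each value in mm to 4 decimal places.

segment 1 (0° to 29°, dwell): s unchanged at 0.0000
θ = 32.4° falls in segment 2 (29° to 64.8°, simple-harmonic, h = 23): β = 32.4 − 29 = 3.4°, B = 35.8°; Δs = 23/2·(1 − cos(π·0.0950)) = 0.5081; s = 0.0000 + 0.5081 = 0.5081
θ = 46.6° falls in segment 2 (29° to 64.8°, simple-harmonic, h = 23): β = 46.6 − 29 = 17.6°, B = 35.8°; Δs = 23/2·(1 − cos(π·0.4916)) = 11.1973; s = 0.0000 + 11.1973 = 11.1973
segment 2 (29° to 64.8°, simple-harmonic, h = 23) is passed completely: s = 0.0000 + (23) = 23.0000
θ = 84.2° falls in segment 3 (64.8° to 104.3°, cycloidal, h = -15): β = 84.2 − 64.8 = 19.4°, B = 39.5°; Δs = -15·(0.4911 − sin(2π·0.4911)/(2π)) = -7.2342; s = 23.0000 − 7.2342 = 15.7658
segment 3 (64.8° to 104.3°, cycloidal, h = -15) is passed completely: s = 23.0000 + (-15) = 8.0000
segment 4 (104.3° to 184.1°, dwell): s unchanged at 8.0000
θ = 233.8° falls in segment 5 (184.1° to 285°, simple-harmonic, h = -8): β = 233.8 − 184.1 = 49.7°, B = 100.9°; Δs = -8/2·(1 − cos(π·0.4926)) = -3.9066; s = 8.0000 − 3.9066 = 4.0934

θ=32.4°: 0.5081
θ=46.6°: 11.1973
θ=84.2°: 15.7658
θ=233.8°: 4.0934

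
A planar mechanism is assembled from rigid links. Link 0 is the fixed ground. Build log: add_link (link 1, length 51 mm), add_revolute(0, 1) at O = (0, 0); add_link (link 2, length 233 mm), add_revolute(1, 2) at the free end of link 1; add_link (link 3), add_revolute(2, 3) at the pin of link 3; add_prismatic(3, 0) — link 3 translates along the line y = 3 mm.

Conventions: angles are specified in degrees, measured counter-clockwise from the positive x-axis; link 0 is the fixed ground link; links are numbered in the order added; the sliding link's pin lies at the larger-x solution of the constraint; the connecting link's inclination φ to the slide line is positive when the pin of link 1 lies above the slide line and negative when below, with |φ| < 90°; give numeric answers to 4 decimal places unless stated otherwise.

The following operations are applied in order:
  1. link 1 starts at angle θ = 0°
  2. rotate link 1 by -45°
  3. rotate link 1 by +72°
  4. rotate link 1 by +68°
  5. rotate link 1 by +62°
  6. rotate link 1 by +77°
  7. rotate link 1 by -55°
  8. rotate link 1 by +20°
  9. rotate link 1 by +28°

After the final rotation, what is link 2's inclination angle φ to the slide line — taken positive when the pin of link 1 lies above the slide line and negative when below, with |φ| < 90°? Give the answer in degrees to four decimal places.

geometry: r = 51 mm, L = 233 mm, e = 3 mm; θ starts at 0°
rotate link 1 by -45°: θ ← 0° -45° = -45°
rotate link 1 by +72°: θ ← -45° +72° = 27°
rotate link 1 by +68°: θ ← 27° +68° = 95°
rotate link 1 by +62°: θ ← 95° +62° = 157°
rotate link 1 by +77°: θ ← 157° +77° = 234°
rotate link 1 by -55°: θ ← 234° -55° = 179°
rotate link 1 by +20°: θ ← 179° +20° = 199°
rotate link 1 by +28°: θ ← 199° +28° = 227°
h = r sin θ − e = -37.299039 − 3 = -40.299039
sin φ = h / L = -40.299039 / 233 = -0.17295725
φ = arcsin(-0.17295725) = -9.959804°

-9.9598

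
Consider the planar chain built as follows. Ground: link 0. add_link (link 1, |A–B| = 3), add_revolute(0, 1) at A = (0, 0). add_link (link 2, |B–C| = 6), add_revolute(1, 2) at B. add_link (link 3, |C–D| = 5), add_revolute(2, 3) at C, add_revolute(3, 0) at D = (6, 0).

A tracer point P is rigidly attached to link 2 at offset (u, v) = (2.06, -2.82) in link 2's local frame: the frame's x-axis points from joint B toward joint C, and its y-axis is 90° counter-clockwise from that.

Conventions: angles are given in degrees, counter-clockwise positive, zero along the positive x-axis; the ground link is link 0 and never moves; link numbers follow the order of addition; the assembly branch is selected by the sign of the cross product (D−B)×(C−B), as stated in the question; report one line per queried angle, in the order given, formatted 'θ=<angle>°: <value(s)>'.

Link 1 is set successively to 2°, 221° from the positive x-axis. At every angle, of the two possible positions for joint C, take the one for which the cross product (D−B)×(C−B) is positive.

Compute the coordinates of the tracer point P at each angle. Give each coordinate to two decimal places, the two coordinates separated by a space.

A=(0,0), D=(6.00,0)
θ=2°: B = A + 3.00·(cos2°, sin2°) = (2.9982, 0.1047)
θ=2°: |BD| = 3.0037
θ=2°: circle(B,6.00) ∩ circle(D,5.00): a=3.3329, h=4.9891
θ=2°:   candidates: C₊=(6.5030,4.9746) cross=14.986; C₋=(6.1552,-4.9976) cross=-14.986
θ=2°:   branch + wants cross > 0 → take C=(6.5030,4.9746) (cross=14.986)
θ=2°: ex = (C−B)/|BC| = (0.5841,0.8117); ey = (-0.8117,0.5841)
θ=2°: P = B + 2.06·ex + -2.82·ey = (6.4904,0.1294)
θ=221°: B = A + 3.00·(cos221°, sin221°) = (-2.2641, -1.9682)
θ=221°: |BD| = 8.4953
θ=221°: circle(B,6.00) ∩ circle(D,5.00): a=4.8951, h=3.4696
θ=221°:   candidates: C₊=(1.6939,2.5412) cross=29.476; C₋=(3.3016,-4.2093) cross=-29.476
θ=221°:   branch + wants cross > 0 → take C=(1.6939,2.5412) (cross=29.476)
θ=221°: ex = (C−B)/|BC| = (0.6597,0.7516); ey = (-0.7516,0.6597)
θ=221°: P = B + 2.06·ex + -2.82·ey = (1.2142,-2.2802)

θ=2°: 6.49 0.13
θ=221°: 1.21 -2.28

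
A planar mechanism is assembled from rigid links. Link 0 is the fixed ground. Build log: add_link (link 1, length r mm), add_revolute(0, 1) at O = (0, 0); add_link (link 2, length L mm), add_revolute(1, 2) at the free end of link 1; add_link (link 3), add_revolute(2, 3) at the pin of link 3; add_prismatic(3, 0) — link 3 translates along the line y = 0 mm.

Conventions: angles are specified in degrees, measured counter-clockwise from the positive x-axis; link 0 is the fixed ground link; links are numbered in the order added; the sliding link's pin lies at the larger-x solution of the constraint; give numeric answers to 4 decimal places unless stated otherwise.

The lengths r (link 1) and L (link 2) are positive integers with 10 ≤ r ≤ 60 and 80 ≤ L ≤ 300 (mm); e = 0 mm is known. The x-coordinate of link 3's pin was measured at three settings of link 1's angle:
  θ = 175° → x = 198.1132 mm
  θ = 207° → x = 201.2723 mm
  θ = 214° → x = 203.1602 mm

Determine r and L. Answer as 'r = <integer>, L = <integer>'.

constraint per measurement: (x − r cos θ)² + (r sin θ − e)² = L²
subtracting the θ₁ and θ₂ equations cancels the r² and L² terms:
r = (x₁² − x₂²) / (2[(x₁cos θ₁ + e sin θ₁) − (x₂cos θ₂ + e sin θ₂)]) = 34.9998 → r = 35
L² = (x₁ − r cos θ₁)² + (r sin θ₁ − e)² = 54288.9924 → L = 233.0000 → L = 233
check at θ₃=214°: x = 203.1602 (printed 203.1602) ✓

r = 35, L = 233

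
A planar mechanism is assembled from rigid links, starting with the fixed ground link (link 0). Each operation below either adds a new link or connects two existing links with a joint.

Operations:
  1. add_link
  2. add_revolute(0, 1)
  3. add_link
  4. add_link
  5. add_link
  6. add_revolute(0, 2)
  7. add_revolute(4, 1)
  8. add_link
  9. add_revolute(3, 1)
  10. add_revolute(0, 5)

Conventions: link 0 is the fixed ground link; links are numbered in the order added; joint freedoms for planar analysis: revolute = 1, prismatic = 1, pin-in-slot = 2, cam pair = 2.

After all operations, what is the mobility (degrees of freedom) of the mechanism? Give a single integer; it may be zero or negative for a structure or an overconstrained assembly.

ground; <1,0,0>
#1 <2,0,0>
R:0↔1 J1 <2,1,0>
#2 <3,1,0>
#3 <4,1,0>
#4 <5,1,0>
R:0↔2 J1 <5,2,0>
R:4↔1 J1 <5,3,0>
#5 <6,3,0>
R:3↔1 J1 <6,4,0>
R:0↔5 J1 <6,5,0>
3×5 − 2×5 − 1×0 = 5

M = 5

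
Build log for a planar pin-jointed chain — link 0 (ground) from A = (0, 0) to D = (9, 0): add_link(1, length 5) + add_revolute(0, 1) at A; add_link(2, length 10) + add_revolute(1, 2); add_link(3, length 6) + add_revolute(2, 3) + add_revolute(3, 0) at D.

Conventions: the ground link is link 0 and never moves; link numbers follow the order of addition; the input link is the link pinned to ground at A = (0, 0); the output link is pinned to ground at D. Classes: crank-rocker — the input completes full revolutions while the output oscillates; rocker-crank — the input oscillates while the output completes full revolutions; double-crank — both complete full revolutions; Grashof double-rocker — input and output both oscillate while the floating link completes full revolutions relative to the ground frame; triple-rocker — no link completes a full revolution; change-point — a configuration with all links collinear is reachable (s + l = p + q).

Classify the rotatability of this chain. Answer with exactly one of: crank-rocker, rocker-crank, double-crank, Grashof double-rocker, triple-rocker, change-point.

lengths: ground=9, input=5, coupler=10, output=6
sorted: s=5 (shortest), l=10 (longest), p+q=15
s + l = 15 vs p + q = 15
s + l = p + q → change-point (collinear configuration reachable)

change-point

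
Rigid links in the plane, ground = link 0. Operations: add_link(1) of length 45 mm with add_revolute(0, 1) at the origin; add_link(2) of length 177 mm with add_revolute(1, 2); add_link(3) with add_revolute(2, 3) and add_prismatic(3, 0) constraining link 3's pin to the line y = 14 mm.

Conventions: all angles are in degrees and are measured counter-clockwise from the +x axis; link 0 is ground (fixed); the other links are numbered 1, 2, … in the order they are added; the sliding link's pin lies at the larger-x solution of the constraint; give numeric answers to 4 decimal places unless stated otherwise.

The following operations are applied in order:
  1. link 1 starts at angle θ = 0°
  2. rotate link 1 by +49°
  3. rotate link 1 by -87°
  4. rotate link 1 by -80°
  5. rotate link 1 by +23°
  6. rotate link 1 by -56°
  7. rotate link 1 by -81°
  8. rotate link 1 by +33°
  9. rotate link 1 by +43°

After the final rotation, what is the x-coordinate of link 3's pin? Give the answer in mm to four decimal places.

geometry: r = 45 mm, L = 177 mm, e = 14 mm; θ starts at 0°
rotate link 1 by +49°: θ ← 0° +49° = 49°
rotate link 1 by -87°: θ ← 49° -87° = -38°
rotate link 1 by -80°: θ ← -38° -80° = -118°
rotate link 1 by +23°: θ ← -118° +23° = -95°
rotate link 1 by -56°: θ ← -95° -56° = -151°
rotate link 1 by -81°: θ ← -151° -81° = -232°
rotate link 1 by +33°: θ ← -232° +33° = -199°
rotate link 1 by +43°: θ ← -199° +43° = -156°
crank pin P = (r cos θ, r sin θ) = (-41.109546, -18.303149)
h = r sin θ − e = -18.303149 − 14 = -32.303149
x = r cos θ + √(L² − h²) = -41.109546 + 174.027316 = 132.917770

132.9178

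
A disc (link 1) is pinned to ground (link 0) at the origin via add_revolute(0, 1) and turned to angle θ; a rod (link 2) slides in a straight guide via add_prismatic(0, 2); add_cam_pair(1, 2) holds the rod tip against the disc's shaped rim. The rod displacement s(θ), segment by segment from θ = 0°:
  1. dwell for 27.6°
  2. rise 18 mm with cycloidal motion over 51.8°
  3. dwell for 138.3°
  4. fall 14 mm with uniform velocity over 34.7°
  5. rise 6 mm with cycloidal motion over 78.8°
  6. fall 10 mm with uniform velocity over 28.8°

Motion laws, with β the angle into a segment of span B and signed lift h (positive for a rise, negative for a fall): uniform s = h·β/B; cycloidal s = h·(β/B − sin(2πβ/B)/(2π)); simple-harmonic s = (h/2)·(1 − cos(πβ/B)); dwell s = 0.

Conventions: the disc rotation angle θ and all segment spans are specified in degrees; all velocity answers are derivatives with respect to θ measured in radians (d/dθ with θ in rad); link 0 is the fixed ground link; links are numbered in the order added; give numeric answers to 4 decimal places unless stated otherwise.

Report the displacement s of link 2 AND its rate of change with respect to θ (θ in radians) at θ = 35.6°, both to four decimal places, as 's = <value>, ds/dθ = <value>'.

segment 1 (0° to 27.6°, dwell): s unchanged at 0.0000
θ = 35.6° falls in segment 2 (27.6° to 79.4°, cycloidal, h = 18): β = 35.6 − 27.6 = 8°, B = 51.8°; Δs = 18·(0.1544 − sin(2π·0.1544)/(2π)) = 0.4162; s = 0.0000 + 0.4162 = 0.4162
velocity in seg [27.6°–79.4°] (cycloidal), θ in radians: β = 8° = 0.1396 rad, B = 51.8° = 0.9041 rad; ds/dθ = (h/B)(1 − cos(2πβ/B)) = (18/0.9041)(1 − cos(2π·0.1544)) = 8.660947 mm/rad

s = 0.4162, ds/dθ = 8.6609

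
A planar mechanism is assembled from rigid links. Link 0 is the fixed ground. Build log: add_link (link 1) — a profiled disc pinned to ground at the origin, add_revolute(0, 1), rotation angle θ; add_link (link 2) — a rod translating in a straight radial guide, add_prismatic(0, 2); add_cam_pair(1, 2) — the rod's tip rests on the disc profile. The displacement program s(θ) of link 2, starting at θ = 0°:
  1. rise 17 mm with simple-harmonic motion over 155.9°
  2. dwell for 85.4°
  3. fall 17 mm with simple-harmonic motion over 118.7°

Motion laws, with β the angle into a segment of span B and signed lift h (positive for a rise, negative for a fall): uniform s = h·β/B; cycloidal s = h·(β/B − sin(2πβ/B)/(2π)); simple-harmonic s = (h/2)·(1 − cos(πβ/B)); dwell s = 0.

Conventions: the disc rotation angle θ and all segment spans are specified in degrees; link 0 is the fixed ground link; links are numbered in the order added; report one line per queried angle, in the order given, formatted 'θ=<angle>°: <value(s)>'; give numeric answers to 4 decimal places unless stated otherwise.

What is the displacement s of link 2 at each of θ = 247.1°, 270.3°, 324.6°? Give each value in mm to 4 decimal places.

seg 1 [0°–155.9°] simple-harmonic, h=17: full span → s += 17 → s = 17.0000
seg 2 [155.9°–241.3°] dwell: s stays 17.0000
seg 3 [241.3°–360°] simple-harmonic, h=-17: θ=247.1° here. β=5.8, B=118.7. -17/2·(1 − cos(π·0.0489)) = -0.1000 → s = 16.9000
seg 3 [241.3°–360°] simple-harmonic, h=-17: θ=270.3° here. β=29, B=118.7. -17/2·(1 − cos(π·0.2443)) = -2.3832 → s = 14.6168
seg 3 [241.3°–360°] simple-harmonic, h=-17: θ=324.6° here. β=83.3, B=118.7. -17/2·(1 − cos(π·0.7018)) = -13.5343 → s = 3.4657

θ=247.1°: 16.9000
θ=270.3°: 14.6168
θ=324.6°: 3.4657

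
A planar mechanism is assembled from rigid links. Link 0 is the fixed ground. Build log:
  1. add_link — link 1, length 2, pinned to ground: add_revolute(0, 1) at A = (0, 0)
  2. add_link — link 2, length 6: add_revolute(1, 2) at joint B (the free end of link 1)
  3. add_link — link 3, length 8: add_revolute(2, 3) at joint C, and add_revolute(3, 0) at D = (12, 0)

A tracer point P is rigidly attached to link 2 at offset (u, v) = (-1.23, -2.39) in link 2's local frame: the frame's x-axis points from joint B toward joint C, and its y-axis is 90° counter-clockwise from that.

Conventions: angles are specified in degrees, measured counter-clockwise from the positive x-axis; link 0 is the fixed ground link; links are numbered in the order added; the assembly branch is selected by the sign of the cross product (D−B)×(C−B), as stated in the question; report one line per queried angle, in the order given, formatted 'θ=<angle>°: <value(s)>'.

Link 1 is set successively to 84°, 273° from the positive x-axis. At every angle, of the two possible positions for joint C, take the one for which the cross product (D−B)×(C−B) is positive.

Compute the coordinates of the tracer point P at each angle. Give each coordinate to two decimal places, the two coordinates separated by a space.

A=(0,0), D=(12.00,0)
θ=84°: B = A + 2.00·(cos84°, sin84°) = (0.2091, 1.9890)
θ=84°: |BD| = 11.9575
θ=84°: circle(B,6.00) ∩ circle(D,8.00): a=4.8080, h=3.5894
θ=84°:   candidates: C₊=(5.5471,4.7286) cross=42.920; C₋=(4.3530,-2.3501) cross=-42.920
θ=84°:   branch + wants cross > 0 → take C=(5.5471,4.7286) (cross=42.920)
θ=84°: ex = (C−B)/|BC| = (0.8897,0.4566); ey = (-0.4566,0.8897)
θ=84°: P = B + -1.23·ex + -2.39·ey = (0.2060,-0.6989)
θ=273°: B = A + 2.00·(cos273°, sin273°) = (0.1047, -1.9973)
θ=273°: |BD| = 12.0618
θ=273°: circle(B,6.00) ∩ circle(D,8.00): a=4.8702, h=3.5044
θ=273°:   candidates: C₊=(4.3274,2.2652) cross=42.270; C₋=(5.4879,-4.6468) cross=-42.270
θ=273°:   branch + wants cross > 0 → take C=(4.3274,2.2652) (cross=42.270)
θ=273°: ex = (C−B)/|BC| = (0.7038,0.7104); ey = (-0.7104,0.7038)
θ=273°: P = B + -1.23·ex + -2.39·ey = (0.9369,-4.5531)

θ=84°: 0.21 -0.70
θ=273°: 0.94 -4.55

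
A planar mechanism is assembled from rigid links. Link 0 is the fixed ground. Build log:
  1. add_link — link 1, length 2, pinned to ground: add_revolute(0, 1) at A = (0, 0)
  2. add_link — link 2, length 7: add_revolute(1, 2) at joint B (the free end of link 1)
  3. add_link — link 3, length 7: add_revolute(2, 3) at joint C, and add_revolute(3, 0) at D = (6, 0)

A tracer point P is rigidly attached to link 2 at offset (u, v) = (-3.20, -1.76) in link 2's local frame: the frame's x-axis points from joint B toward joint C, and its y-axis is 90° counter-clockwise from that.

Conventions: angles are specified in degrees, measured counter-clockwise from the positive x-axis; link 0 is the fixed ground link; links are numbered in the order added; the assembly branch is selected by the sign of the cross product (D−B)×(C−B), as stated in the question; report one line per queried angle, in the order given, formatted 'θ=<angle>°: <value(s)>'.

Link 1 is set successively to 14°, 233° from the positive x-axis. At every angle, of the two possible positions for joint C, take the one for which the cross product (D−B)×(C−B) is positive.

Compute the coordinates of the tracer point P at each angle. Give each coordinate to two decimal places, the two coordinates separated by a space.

A=(0,0), D=(6.00,0)
θ=14°: B = A + 2.00·(cos14°, sin14°) = (1.9406, 0.4838)
θ=14°: |BD| = 4.0881
θ=14°: circle(B,7.00) ∩ circle(D,7.00): a=2.0441, h=6.6949
θ=14°:   candidates: C₊=(4.7627,6.8898) cross=27.370; C₋=(3.1779,-6.4059) cross=-27.370
θ=14°:   branch + wants cross > 0 → take C=(4.7627,6.8898) (cross=27.370)
θ=14°: ex = (C−B)/|BC| = (0.4032,0.9151); ey = (-0.9151,0.4032)
θ=14°: P = B + -3.20·ex + -1.76·ey = (2.2611,-3.1541)
θ=233°: B = A + 2.00·(cos233°, sin233°) = (-1.2036, -1.5973)
θ=233°: |BD| = 7.3786
θ=233°: circle(B,7.00) ∩ circle(D,7.00): a=3.6893, h=5.9489
θ=233°:   candidates: C₊=(1.1104,5.0092) cross=43.894; C₋=(3.6860,-6.6065) cross=-43.894
θ=233°:   branch + wants cross > 0 → take C=(1.1104,5.0092) (cross=43.894)
θ=233°: ex = (C−B)/|BC| = (0.3306,0.9438); ey = (-0.9438,0.3306)
θ=233°: P = B + -3.20·ex + -1.76·ey = (-0.6004,-5.1992)

θ=14°: 2.26 -3.15
θ=233°: -0.60 -5.20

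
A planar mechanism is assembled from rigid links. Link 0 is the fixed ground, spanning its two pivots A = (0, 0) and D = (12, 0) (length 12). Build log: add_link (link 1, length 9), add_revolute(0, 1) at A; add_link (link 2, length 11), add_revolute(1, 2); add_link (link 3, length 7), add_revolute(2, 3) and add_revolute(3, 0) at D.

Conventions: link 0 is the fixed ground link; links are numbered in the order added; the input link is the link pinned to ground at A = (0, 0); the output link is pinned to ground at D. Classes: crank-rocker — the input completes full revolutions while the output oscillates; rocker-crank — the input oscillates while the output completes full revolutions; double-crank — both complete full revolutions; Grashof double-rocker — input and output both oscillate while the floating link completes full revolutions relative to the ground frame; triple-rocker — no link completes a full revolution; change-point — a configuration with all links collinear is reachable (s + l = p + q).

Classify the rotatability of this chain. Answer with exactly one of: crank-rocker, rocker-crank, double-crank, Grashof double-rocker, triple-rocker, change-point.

lengths: ground=12, input=9, coupler=11, output=7
sorted: s=7 (shortest), l=12 (longest), p+q=20
s + l = 19 vs p + q = 20
s + l < p + q (Grashof) with shortest = output link → rocker-crank

rocker-crank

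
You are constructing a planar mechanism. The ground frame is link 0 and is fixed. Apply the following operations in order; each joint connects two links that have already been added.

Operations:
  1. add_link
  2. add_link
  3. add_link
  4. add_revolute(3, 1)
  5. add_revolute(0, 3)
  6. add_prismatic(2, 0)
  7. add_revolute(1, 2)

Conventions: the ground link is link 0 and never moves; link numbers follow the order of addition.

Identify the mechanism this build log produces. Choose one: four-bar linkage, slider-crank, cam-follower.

links: 4 (incl. ground); joints: 3 revolute, 1 prismatic, 0 higher (cam) pair, forming one closed loop
4 links, 3 revolutes + 1 prismatic in one loop → slider-crank

slider-crank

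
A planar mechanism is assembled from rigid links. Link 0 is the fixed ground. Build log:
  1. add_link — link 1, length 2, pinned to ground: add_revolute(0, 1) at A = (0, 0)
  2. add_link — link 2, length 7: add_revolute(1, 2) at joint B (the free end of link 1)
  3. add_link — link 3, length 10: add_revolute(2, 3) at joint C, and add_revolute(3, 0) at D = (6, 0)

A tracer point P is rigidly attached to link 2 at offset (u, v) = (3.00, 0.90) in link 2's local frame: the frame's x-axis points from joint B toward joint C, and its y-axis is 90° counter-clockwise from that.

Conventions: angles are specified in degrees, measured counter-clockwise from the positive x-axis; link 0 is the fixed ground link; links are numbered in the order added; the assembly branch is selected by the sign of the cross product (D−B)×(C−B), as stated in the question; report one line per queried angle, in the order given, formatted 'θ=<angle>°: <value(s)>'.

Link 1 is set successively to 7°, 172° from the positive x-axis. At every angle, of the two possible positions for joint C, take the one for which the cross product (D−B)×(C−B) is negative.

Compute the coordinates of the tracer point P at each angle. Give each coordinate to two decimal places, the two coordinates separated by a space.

A=(0,0), D=(6.00,0)
θ=7°: B = A + 2.00·(cos7°, sin7°) = (1.9851, 0.2437)
θ=7°: |BD| = 4.0223
θ=7°: circle(B,7.00) ∩ circle(D,10.00): a=-4.3285, h=5.5013
θ=7°:   candidates: C₊=(-2.0021,5.9972) cross=22.128; C₋=(-2.6688,-4.9851) cross=-22.128
θ=7°:   branch - wants cross < 0 → take C=(-2.6688,-4.9851) (cross=-22.128)
θ=7°: ex = (C−B)/|BC| = (-0.6648,-0.7470); ey = (0.7470,-0.6648)
θ=7°: P = B + 3.00·ex + 0.90·ey = (0.6628,-2.5956)
θ=172°: B = A + 2.00·(cos172°, sin172°) = (-1.9805, 0.2783)
θ=172°: |BD| = 7.9854
θ=172°: circle(B,7.00) ∩ circle(D,10.00): a=0.7994, h=6.9542
θ=172°:   candidates: C₊=(-0.9393,7.2005) cross=55.532; C₋=(-1.4241,-6.6995) cross=-55.532
θ=172°:   branch - wants cross < 0 → take C=(-1.4241,-6.6995) (cross=-55.532)
θ=172°: ex = (C−B)/|BC| = (0.0795,-0.9968); ey = (0.9968,0.0795)
θ=172°: P = B + 3.00·ex + 0.90·ey = (-0.8449,-2.6406)

θ=7°: 0.66 -2.60
θ=172°: -0.84 -2.64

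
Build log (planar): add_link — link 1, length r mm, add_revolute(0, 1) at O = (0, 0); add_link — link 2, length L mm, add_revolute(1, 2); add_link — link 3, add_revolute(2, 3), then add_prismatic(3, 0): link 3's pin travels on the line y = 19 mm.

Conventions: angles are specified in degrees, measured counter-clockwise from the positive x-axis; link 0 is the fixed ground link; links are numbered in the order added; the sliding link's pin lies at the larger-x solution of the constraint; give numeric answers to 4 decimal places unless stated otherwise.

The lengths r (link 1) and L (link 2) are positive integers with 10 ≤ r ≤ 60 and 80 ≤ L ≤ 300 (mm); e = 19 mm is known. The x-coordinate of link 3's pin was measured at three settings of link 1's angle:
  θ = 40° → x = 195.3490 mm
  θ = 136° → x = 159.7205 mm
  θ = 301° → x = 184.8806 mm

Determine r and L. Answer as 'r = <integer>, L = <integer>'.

constraint per measurement: (x − r cos θ)² + (r sin θ − e)² = L²
subtracting the θ₁ and θ₂ equations cancels the r² and L² terms:
r = (x₁² − x₂²) / (2[(x₁cos θ₁ + e sin θ₁) − (x₂cos θ₂ + e sin θ₂)]) = 24.0000 → r = 24
L² = (x₁ − r cos θ₁)² + (r sin θ₁ − e)² = 31329.0007 → L = 177.0000 → L = 177
check at θ₃=301°: x = 184.8806 (printed 184.8806) ✓

r = 24, L = 177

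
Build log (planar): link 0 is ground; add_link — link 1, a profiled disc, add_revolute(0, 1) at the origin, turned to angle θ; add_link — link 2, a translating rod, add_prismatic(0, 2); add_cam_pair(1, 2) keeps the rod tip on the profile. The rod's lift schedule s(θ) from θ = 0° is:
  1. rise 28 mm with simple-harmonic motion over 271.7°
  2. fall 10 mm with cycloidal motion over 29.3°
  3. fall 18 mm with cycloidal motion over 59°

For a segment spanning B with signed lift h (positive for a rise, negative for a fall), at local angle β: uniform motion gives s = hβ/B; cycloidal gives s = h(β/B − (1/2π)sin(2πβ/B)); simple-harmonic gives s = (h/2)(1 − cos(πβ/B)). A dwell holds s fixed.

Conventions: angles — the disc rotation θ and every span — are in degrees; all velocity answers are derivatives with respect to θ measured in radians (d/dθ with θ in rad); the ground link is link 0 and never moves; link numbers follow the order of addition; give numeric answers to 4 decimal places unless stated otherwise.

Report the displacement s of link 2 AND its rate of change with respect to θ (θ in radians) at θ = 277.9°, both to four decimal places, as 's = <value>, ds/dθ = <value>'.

seg 1 [0°–271.7°] simple-harmonic, h=28: full span → s += 28 → s = 28.0000
seg 2 [271.7°–301°] cycloidal, h=-10: θ=277.9° here. β=6.2, B=29.3. -10·(0.2116 − sin(2π·0.2116)/(2π)) = -0.5706 → s = 27.4294
velocity in seg [271.7°–301°] (cycloidal), θ in radians: β = 6.2° = 0.1082 rad, B = 29.3° = 0.5114 rad; ds/dθ = (h/B)(1 − cos(2πβ/B)) = ((-10)/0.5114)(1 − cos(2π·0.2116)) = -14.882916 mm/rad

s = 27.4294, ds/dθ = -14.8829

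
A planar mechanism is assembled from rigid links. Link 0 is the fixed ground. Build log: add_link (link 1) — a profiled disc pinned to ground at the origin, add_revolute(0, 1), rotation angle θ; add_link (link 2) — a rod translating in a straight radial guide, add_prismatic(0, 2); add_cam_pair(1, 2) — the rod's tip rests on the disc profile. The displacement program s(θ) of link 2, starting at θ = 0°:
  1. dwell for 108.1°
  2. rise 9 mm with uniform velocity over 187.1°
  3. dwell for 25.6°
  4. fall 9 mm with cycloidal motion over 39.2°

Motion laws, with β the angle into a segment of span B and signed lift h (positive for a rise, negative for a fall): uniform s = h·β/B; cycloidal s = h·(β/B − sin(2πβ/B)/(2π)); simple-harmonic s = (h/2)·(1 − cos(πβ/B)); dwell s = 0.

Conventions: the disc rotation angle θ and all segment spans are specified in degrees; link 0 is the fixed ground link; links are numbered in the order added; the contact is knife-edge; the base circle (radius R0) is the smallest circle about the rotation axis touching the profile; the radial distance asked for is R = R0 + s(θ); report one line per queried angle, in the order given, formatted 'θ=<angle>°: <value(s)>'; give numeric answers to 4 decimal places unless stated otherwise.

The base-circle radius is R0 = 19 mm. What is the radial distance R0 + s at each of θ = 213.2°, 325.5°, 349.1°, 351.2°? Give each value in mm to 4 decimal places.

seg 1 [0°–108.1°] dwell: s stays 0.0000
seg 2 [108.1°–295.2°] uniform, h=9: θ=213.2° here. β=105.1, B=187.1. 9·105.1/187.1 = 5.0556 → s = 5.0556
seg 2 [108.1°–295.2°] uniform, h=9: full span → s += 9 → s = 9.0000
seg 3 [295.2°–320.8°] dwell: s stays 9.0000
seg 4 [320.8°–360°] cycloidal, h=-9: θ=325.5° here. β=4.7, B=39.2. -9·(0.1199 − sin(2π·0.1199)/(2π)) = -0.0992 → s = 8.9008
seg 4 [320.8°–360°] cycloidal, h=-9: θ=349.1° here. β=28.3, B=39.2. -9·(0.7219 − sin(2π·0.7219)/(2π)) = -7.9076 → s = 1.0924
seg 4 [320.8°–360°] cycloidal, h=-9: θ=351.2° here. β=30.4, B=39.2. -9·(0.7755 − sin(2π·0.7755)/(2π)) = -8.3936 → s = 0.6064
θ=213.2°: R = R0 + s = 19 + 5.0556 = 24.0556
θ=325.5°: R = R0 + s = 19 + 8.9008 = 27.9008
θ=349.1°: R = R0 + s = 19 + 1.0924 = 20.0924
θ=351.2°: R = R0 + s = 19 + 0.6064 = 19.6064

θ=213.2°: 24.0556
θ=325.5°: 27.9008
θ=349.1°: 20.0924
θ=351.2°: 19.6064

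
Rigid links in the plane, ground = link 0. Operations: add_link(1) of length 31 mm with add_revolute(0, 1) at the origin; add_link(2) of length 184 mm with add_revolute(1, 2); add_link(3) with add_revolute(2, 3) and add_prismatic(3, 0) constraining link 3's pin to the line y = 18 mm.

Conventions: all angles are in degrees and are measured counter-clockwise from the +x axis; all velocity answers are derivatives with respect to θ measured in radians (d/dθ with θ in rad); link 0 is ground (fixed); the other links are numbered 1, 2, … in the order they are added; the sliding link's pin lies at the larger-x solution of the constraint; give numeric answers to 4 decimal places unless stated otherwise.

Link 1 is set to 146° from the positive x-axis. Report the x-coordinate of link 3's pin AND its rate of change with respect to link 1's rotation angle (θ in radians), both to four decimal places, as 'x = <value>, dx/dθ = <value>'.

geometry: r = 31 mm, L = 184 mm, e = 18 mm
crank pin P = (r cos θ, r sin θ) = (-25.700165, 17.334980)
h = r sin θ − e = 17.334980 − 18 = -0.665020
x = r cos θ + √(L² − h²) = -25.700165 + 183.998798 = 158.298633
dx/dθ = −r sin θ − h·r cos θ/√(L² − h²) (θ in radians; h = -0.665020) = -17.427867

x = 158.2986, dx/dθ = -17.4279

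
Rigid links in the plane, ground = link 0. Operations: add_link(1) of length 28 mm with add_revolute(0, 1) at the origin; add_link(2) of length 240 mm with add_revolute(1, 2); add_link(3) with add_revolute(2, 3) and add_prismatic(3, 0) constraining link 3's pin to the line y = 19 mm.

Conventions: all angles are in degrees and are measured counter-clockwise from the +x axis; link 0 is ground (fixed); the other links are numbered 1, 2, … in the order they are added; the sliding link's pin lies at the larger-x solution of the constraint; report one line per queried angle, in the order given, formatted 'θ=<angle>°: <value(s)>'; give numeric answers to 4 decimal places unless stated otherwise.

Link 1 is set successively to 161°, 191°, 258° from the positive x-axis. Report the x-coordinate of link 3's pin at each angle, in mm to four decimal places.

geometry: r = 28 mm, L = 240 mm, e = 19 mm
θ=161°: crank pin P = (r cos θ, r sin θ) = (-26.474520, 9.115908)
θ=161°: h = r sin θ − e = 9.115908 − 19 = -9.884092
θ=161°: x = r cos θ + √(L² − h²) = -26.474520 + 239.796382 = 213.321862
θ=191°: crank pin P = (r cos θ, r sin θ) = (-27.485561, -5.342652)
θ=191°: h = r sin θ − e = -5.342652 − 19 = -24.342652
θ=191°: x = r cos θ + √(L² − h²) = -27.485561 + 238.762299 = 211.276738
θ=258°: crank pin P = (r cos θ, r sin θ) = (-5.821527, -27.388133)
θ=258°: h = r sin θ − e = -27.388133 − 19 = -46.388133
θ=258°: x = r cos θ + √(L² − h²) = -5.821527 + 235.474290 = 229.652762

θ=161°: 213.3219
θ=191°: 211.2767
θ=258°: 229.6528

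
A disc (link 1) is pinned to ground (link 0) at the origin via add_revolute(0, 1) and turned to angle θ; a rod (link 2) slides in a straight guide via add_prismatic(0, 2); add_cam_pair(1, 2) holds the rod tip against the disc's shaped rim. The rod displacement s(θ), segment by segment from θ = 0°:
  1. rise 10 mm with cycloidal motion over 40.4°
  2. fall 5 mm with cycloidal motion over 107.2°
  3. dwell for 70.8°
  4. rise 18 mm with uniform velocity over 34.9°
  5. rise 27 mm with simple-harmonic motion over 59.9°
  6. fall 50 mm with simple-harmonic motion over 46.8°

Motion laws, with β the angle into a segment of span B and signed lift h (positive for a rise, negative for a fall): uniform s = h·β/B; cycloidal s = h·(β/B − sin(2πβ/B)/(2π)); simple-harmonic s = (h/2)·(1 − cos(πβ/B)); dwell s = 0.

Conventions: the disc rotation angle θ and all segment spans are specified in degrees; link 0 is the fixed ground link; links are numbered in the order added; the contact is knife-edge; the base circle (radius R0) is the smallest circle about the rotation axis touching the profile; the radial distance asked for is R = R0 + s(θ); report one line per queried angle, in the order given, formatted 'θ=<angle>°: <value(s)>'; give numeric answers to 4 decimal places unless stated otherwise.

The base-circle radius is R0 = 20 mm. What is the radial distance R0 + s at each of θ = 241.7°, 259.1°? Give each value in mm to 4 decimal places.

segment 1 (0° to 40.4°, cycloidal, h = 10) is passed completely: s = 0.0000 + (10) = 10.0000
segment 2 (40.4° to 147.6°, cycloidal, h = -5) is passed completely: s = 10.0000 + (-5) = 5.0000
segment 3 (147.6° to 218.4°, dwell): s unchanged at 5.0000
θ = 241.7° falls in segment 4 (218.4° to 253.3°, uniform, h = 18): β = 241.7 − 218.4 = 23.3°, B = 34.9°; Δs = 18·23.3/34.9 = 12.0172; s = 5.0000 + 12.0172 = 17.0172
segment 4 (218.4° to 253.3°, uniform, h = 18) is passed completely: s = 5.0000 + (18) = 23.0000
θ = 259.1° falls in segment 5 (253.3° to 313.2°, simple-harmonic, h = 27): β = 259.1 − 253.3 = 5.8°, B = 59.9°; Δs = 27/2·(1 − cos(π·0.0968)) = 0.6198; s = 23.0000 + 0.6198 = 23.6198
θ=241.7°: R = R0 + s = 20 + 17.0172 = 37.0172
θ=259.1°: R = R0 + s = 20 + 23.6198 = 43.6198

θ=241.7°: 37.0172
θ=259.1°: 43.6198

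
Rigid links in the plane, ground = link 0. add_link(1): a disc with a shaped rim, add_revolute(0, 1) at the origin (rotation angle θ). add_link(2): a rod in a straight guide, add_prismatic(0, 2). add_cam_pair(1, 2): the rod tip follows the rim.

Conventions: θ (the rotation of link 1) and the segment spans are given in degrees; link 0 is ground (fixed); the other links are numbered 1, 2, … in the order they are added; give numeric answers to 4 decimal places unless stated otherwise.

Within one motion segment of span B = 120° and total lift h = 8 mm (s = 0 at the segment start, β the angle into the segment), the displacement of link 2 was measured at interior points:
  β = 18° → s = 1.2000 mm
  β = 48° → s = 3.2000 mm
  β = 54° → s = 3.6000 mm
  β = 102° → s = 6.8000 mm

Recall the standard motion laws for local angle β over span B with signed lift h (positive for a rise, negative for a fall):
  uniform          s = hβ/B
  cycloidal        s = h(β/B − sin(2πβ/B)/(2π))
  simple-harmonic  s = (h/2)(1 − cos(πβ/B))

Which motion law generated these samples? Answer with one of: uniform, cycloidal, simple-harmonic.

candidates at β/B = r: uniform s = h·r (linear in β); cycloidal s = h·(r − sin(2πr)/(2π)); simple-harmonic s = (h/2)(1 − cos(πr))
β=18°: printed 1.2000 | uniform 1.2000, cycloidal 0.1699, simple-harmonic 0.4360
β=48°: printed 3.2000 | uniform 3.2000, cycloidal 2.4516, simple-harmonic 2.7639
β=54°: printed 3.6000 | uniform 3.6000, cycloidal 3.2065, simple-harmonic 3.3743
β=102°: printed 6.8000 | uniform 6.8000, cycloidal 7.8301, simple-harmonic 7.5640
only one law matches every sample → uniform

uniform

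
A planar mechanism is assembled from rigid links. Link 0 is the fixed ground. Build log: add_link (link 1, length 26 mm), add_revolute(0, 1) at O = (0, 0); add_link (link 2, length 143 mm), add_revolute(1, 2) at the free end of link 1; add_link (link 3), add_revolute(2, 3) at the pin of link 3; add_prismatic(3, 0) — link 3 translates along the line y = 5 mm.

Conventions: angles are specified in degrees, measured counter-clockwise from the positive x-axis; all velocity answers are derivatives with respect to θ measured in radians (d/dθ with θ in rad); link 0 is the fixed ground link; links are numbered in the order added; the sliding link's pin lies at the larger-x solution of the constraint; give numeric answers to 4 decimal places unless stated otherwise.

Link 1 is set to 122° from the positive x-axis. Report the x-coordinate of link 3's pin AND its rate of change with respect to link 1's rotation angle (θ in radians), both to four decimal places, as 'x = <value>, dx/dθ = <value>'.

geometry: r = 26 mm, L = 143 mm, e = 5 mm
crank pin P = (r cos θ, r sin θ) = (-13.777901, 22.049251)
h = r sin θ − e = 22.049251 − 5 = 17.049251
x = r cos θ + √(L² − h²) = -13.777901 + 141.980009 = 128.202108
dx/dθ = −r sin θ − h·r cos θ/√(L² − h²) (θ in radians; h = 17.049251) = -20.394772

x = 128.2021, dx/dθ = -20.3948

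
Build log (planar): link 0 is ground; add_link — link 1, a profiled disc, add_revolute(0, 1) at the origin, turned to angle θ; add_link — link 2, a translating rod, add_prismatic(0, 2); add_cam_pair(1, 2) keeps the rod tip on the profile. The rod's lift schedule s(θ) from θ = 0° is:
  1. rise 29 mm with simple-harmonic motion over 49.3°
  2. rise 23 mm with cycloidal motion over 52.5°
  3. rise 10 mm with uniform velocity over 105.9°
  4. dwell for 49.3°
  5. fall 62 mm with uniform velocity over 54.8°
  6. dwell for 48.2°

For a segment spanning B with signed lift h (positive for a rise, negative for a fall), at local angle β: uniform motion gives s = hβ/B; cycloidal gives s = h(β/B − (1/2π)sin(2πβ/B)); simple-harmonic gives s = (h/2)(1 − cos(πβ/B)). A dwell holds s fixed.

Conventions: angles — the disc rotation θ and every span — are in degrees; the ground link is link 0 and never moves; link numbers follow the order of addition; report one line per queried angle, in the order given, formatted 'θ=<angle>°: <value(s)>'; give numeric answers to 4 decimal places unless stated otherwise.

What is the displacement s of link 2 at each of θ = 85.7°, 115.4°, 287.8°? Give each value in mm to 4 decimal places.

seg 1 [0°–49.3°] simple-harmonic, h=29: full span → s += 29 → s = 29.0000
seg 2 [49.3°–101.8°] cycloidal, h=23: θ=85.7° here. β=36.4, B=52.5. 23·(0.6933 − sin(2π·0.6933)/(2π)) = 19.3776 → s = 48.3776
seg 2 [49.3°–101.8°] cycloidal, h=23: full span → s += 23 → s = 52.0000
seg 3 [101.8°–207.7°] uniform, h=10: θ=115.4° here. β=13.6, B=105.9. 10·13.6/105.9 = 1.2842 → s = 53.2842
seg 3 [101.8°–207.7°] uniform, h=10: full span → s += 10 → s = 62.0000
seg 4 [207.7°–257°] dwell: s stays 62.0000
seg 5 [257°–311.8°] uniform, h=-62: θ=287.8° here. β=30.8, B=54.8. -62·30.8/54.8 = -34.8467 → s = 27.1533

θ=85.7°: 48.3776
θ=115.4°: 53.2842
θ=287.8°: 27.1533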